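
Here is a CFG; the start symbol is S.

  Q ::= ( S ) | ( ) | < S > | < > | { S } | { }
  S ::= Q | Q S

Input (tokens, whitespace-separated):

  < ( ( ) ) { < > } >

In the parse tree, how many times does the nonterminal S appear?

[S [Q < [S [Q ( [S [Q ( )]] )] [S [Q { [S [Q < >]] }]]] >]]

5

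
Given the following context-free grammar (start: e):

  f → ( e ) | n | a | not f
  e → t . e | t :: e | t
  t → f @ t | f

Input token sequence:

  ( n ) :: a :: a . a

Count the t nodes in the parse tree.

[e [t [f ( [e [t [f n]]] )]] :: [e [t [f a]] :: [e [t [f a]] . [e [t [f a]]]]]]

5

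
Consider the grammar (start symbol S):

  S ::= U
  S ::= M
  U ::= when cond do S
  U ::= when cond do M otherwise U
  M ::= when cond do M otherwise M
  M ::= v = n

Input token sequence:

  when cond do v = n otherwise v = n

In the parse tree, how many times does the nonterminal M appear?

3

[S [M when cond do [M v = n] otherwise [M v = n]]]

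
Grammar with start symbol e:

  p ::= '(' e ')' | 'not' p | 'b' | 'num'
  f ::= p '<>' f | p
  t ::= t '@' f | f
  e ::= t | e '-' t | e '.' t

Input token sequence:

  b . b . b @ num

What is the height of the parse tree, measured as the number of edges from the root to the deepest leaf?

6

[e [e [e [t [f [p b]]]] . [t [f [p b]]]] . [t [t [f [p b]]] @ [f [p num]]]]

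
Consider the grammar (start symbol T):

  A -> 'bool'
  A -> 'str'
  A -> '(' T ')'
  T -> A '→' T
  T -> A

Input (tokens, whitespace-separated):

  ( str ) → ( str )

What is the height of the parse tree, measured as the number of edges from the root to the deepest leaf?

5

[T [A ( [T [A str]] )] → [T [A ( [T [A str]] )]]]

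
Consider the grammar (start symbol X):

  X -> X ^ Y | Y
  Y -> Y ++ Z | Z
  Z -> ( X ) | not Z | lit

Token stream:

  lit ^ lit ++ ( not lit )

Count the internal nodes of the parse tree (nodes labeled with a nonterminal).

12

[X [X [Y [Z lit]]] ^ [Y [Y [Z lit]] ++ [Z ( [X [Y [Z not [Z lit]]]] )]]]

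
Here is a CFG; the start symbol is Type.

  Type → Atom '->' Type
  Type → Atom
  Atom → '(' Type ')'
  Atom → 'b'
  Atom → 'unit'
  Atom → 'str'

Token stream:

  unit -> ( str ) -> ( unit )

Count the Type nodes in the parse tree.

5

[Type [Atom unit] -> [Type [Atom ( [Type [Atom str]] )] -> [Type [Atom ( [Type [Atom unit]] )]]]]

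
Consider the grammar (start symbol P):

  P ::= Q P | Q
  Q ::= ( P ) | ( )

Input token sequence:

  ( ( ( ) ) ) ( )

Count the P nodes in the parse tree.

4

[P [Q ( [P [Q ( [P [Q ( )]] )]] )] [P [Q ( )]]]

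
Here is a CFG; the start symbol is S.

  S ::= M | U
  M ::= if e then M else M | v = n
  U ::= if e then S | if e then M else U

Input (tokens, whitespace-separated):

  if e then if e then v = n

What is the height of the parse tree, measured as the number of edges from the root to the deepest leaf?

6

[S [U if e then [S [U if e then [S [M v = n]]]]]]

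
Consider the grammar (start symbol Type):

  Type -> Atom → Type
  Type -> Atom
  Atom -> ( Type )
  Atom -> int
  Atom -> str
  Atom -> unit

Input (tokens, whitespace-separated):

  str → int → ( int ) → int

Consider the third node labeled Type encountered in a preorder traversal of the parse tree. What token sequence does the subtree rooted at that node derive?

( int ) → int

[Type [Atom str] → [Type [Atom int] → [Type [Atom ( [Type [Atom int]] )] → [Type [Atom int]]]]]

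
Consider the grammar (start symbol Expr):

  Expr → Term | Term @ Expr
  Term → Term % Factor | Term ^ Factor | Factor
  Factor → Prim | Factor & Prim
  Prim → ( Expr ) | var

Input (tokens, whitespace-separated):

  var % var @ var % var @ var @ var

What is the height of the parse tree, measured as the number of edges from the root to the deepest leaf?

[Expr [Term [Term [Factor [Prim var]]] % [Factor [Prim var]]] @ [Expr [Term [Term [Factor [Prim var]]] % [Factor [Prim var]]] @ [Expr [Term [Factor [Prim var]]] @ [Expr [Term [Factor [Prim var]]]]]]]

7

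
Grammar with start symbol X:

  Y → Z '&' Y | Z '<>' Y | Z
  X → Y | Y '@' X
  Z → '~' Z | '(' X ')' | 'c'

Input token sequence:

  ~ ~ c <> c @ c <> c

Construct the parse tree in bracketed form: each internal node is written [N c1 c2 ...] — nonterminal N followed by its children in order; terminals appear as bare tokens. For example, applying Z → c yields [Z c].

X
Y @ X
Z <> Y @ X
~ Z <> Y @ X
~ ~ Z <> Y @ X
~ ~ c <> Y @ X
~ ~ c <> Z @ X
~ ~ c <> c @ X
~ ~ c <> c @ Y
~ ~ c <> c @ Z <> Y
~ ~ c <> c @ c <> Y
~ ~ c <> c @ c <> Z
~ ~ c <> c @ c <> c

[X [Y [Z ~ [Z ~ [Z c]]] <> [Y [Z c]]] @ [X [Y [Z c] <> [Y [Z c]]]]]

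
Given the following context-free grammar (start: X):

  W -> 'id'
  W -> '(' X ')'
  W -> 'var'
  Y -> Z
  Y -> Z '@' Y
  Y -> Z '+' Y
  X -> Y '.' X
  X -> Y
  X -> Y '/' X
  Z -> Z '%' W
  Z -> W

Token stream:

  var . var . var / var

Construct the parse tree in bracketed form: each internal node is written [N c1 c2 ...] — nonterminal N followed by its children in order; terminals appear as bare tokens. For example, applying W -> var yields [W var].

X
Y . X
Z . X
W . X
var . X
var . Y . X
var . Z . X
var . W . X
var . var . X
var . var . Y / X
var . var . Z / X
var . var . W / X
var . var . var / X
var . var . var / Y
var . var . var / Z
var . var . var / W
var . var . var / var

[X [Y [Z [W var]]] . [X [Y [Z [W var]]] . [X [Y [Z [W var]]] / [X [Y [Z [W var]]]]]]]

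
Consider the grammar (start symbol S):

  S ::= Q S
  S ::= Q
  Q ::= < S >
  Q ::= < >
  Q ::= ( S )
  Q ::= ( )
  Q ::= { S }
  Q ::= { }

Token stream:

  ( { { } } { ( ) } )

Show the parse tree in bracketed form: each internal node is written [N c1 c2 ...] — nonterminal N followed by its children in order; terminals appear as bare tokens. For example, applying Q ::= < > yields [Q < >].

S
Q
( S )
( Q S )
( { S } S )
( { Q } S )
( { { } } S )
( { { } } Q )
( { { } } { S } )
( { { } } { Q } )
( { { } } { ( ) } )

[S [Q ( [S [Q { [S [Q { }]] }] [S [Q { [S [Q ( )]] }]]] )]]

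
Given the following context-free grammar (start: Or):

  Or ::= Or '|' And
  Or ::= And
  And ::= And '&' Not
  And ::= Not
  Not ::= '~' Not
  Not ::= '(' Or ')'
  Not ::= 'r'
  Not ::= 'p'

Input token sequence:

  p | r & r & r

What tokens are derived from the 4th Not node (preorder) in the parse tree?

r

[Or [Or [And [Not p]]] | [And [And [And [Not r]] & [Not r]] & [Not r]]]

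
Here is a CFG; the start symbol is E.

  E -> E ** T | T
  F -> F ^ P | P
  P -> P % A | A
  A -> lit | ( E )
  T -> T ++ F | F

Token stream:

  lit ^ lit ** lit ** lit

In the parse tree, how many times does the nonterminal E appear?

[E [E [E [T [F [F [P [A lit]]] ^ [P [A lit]]]]] ** [T [F [P [A lit]]]]] ** [T [F [P [A lit]]]]]

3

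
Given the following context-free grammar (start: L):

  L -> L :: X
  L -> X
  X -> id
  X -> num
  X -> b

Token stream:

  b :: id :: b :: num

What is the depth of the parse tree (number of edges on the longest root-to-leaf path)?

[L [L [L [L [X b]] :: [X id]] :: [X b]] :: [X num]]

5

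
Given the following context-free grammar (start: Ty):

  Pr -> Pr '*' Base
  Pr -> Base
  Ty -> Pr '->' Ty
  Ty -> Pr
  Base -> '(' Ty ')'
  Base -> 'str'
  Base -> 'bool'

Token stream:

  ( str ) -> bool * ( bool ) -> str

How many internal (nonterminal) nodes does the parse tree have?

17

[Ty [Pr [Base ( [Ty [Pr [Base str]]] )]] -> [Ty [Pr [Pr [Base bool]] * [Base ( [Ty [Pr [Base bool]]] )]] -> [Ty [Pr [Base str]]]]]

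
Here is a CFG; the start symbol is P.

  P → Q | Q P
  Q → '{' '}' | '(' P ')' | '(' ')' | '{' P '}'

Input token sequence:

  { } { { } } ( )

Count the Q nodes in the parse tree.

[P [Q { }] [P [Q { [P [Q { }]] }] [P [Q ( )]]]]

4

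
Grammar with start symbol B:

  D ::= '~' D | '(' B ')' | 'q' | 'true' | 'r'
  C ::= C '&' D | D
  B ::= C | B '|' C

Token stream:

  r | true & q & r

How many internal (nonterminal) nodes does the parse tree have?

10

[B [B [C [D r]]] | [C [C [C [D true]] & [D q]] & [D r]]]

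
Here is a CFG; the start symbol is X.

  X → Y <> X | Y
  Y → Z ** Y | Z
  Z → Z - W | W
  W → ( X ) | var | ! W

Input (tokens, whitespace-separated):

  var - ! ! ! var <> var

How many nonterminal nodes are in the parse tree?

13

[X [Y [Z [Z [W var]] - [W ! [W ! [W ! [W var]]]]]] <> [X [Y [Z [W var]]]]]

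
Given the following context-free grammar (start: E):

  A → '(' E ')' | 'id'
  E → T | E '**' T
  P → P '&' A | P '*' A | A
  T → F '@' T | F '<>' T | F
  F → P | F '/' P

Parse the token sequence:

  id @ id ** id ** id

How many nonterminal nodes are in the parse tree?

[E [E [E [T [F [P [A id]]] @ [T [F [P [A id]]]]]] ** [T [F [P [A id]]]]] ** [T [F [P [A id]]]]]

19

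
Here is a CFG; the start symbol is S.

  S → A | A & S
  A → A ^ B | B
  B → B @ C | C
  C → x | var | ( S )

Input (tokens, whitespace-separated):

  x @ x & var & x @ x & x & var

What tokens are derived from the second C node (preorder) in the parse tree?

[S [A [B [B [C x]] @ [C x]]] & [S [A [B [C var]]] & [S [A [B [B [C x]] @ [C x]]] & [S [A [B [C x]]] & [S [A [B [C var]]]]]]]]

x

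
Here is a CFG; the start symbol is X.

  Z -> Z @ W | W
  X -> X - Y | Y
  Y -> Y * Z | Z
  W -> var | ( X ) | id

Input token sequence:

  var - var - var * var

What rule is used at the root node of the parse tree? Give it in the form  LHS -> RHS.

[X [X [X [Y [Z [W var]]]] - [Y [Z [W var]]]] - [Y [Y [Z [W var]]] * [Z [W var]]]]

X -> X - Y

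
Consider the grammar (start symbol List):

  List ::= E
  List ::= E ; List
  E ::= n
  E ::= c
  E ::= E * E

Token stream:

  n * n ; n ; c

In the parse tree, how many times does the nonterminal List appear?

[List [E [E n] * [E n]] ; [List [E n] ; [List [E c]]]]

3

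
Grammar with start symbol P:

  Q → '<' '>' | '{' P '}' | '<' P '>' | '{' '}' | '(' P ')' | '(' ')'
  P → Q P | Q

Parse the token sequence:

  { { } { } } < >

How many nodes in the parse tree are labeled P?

[P [Q { [P [Q { }] [P [Q { }]]] }] [P [Q < >]]]

4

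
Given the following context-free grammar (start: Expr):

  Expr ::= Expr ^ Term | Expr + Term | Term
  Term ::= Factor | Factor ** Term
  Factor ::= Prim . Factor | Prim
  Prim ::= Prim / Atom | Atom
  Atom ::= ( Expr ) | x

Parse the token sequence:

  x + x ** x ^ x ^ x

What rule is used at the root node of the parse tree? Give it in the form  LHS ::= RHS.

Expr ::= Expr ^ Term

[Expr [Expr [Expr [Expr [Term [Factor [Prim [Atom x]]]]] + [Term [Factor [Prim [Atom x]]] ** [Term [Factor [Prim [Atom x]]]]]] ^ [Term [Factor [Prim [Atom x]]]]] ^ [Term [Factor [Prim [Atom x]]]]]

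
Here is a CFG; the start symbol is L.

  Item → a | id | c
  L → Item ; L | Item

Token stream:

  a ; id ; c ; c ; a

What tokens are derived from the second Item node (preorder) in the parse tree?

[L [Item a] ; [L [Item id] ; [L [Item c] ; [L [Item c] ; [L [Item a]]]]]]

id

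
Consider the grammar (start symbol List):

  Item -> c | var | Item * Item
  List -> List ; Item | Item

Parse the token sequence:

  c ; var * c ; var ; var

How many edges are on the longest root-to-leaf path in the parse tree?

5

[List [List [List [List [Item c]] ; [Item [Item var] * [Item c]]] ; [Item var]] ; [Item var]]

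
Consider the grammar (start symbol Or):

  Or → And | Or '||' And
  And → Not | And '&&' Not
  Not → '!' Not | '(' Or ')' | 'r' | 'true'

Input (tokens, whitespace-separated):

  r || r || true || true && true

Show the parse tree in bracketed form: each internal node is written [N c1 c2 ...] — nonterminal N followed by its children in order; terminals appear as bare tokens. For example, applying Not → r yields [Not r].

Or
Or || And
Or || And || And
Or || And || And || And
And || And || And || And
Not || And || And || And
r || And || And || And
r || Not || And || And
r || r || And || And
r || r || Not || And
r || r || true || And
r || r || true || And && Not
r || r || true || Not && Not
r || r || true || true && Not
r || r || true || true && true

[Or [Or [Or [Or [And [Not r]]] || [And [Not r]]] || [And [Not true]]] || [And [And [Not true]] && [Not true]]]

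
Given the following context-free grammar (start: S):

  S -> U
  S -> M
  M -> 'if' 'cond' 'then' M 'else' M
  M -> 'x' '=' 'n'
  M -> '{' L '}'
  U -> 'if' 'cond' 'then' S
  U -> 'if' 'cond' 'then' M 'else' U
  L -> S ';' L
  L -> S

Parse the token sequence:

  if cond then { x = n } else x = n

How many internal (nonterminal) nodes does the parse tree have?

[S [M if cond then [M { [L [S [M x = n]]] }] else [M x = n]]]

7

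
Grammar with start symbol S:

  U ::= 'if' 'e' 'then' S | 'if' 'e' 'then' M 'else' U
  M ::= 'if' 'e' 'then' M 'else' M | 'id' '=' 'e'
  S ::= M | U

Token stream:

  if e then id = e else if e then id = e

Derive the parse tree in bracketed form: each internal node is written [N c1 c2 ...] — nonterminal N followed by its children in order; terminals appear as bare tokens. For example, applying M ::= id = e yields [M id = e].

[S [U if e then [M id = e] else [U if e then [S [M id = e]]]]]

S
U
if e then M else U
if e then id = e else U
if e then id = e else if e then S
if e then id = e else if e then M
if e then id = e else if e then id = e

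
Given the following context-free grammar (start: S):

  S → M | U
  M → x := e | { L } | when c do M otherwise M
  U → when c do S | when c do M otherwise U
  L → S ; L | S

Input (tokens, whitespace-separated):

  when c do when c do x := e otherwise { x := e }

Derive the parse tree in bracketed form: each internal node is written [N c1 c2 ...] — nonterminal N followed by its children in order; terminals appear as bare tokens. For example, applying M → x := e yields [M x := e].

[S [U when c do [S [M when c do [M x := e] otherwise [M { [L [S [M x := e]]] }]]]]]

S
U
when c do S
when c do M
when c do when c do M otherwise M
when c do when c do x := e otherwise M
when c do when c do x := e otherwise { L }
when c do when c do x := e otherwise { S }
when c do when c do x := e otherwise { M }
when c do when c do x := e otherwise { x := e }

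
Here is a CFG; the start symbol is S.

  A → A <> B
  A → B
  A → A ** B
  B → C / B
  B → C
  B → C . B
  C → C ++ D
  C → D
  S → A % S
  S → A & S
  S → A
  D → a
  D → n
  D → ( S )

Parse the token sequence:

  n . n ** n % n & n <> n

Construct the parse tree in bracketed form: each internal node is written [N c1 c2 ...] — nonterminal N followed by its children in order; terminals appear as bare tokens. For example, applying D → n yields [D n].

[S [A [A [B [C [D n]] . [B [C [D n]]]]] ** [B [C [D n]]]] % [S [A [B [C [D n]]]] & [S [A [A [B [C [D n]]]] <> [B [C [D n]]]]]]]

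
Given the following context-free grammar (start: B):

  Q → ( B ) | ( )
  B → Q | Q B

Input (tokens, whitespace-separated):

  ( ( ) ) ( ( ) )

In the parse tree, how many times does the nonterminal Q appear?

[B [Q ( [B [Q ( )]] )] [B [Q ( [B [Q ( )]] )]]]

4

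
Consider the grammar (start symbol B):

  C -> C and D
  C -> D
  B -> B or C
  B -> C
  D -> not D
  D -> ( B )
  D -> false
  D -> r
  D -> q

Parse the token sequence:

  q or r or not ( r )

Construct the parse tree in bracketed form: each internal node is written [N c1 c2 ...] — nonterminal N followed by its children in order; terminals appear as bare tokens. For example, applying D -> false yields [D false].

[B [B [B [C [D q]]] or [C [D r]]] or [C [D not [D ( [B [C [D r]]] )]]]]

B
B or C
B or C or C
C or C or C
D or C or C
q or C or C
q or D or C
q or r or C
q or r or D
q or r or not D
q or r or not ( B )
q or r or not ( C )
q or r or not ( D )
q or r or not ( r )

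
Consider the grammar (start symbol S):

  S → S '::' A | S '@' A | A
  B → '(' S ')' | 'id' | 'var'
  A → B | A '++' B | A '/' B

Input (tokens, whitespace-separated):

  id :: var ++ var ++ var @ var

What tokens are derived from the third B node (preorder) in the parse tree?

[S [S [S [A [B id]]] :: [A [A [A [B var]] ++ [B var]] ++ [B var]]] @ [A [B var]]]

var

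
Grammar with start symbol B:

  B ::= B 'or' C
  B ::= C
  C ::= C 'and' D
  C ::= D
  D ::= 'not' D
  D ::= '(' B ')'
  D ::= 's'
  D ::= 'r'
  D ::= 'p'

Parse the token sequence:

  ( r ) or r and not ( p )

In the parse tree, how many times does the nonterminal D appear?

[B [B [C [D ( [B [C [D r]]] )]]] or [C [C [D r]] and [D not [D ( [B [C [D p]]] )]]]]

6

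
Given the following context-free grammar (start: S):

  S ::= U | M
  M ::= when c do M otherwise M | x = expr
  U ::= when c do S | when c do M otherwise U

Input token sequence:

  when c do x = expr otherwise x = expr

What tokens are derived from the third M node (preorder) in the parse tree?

[S [M when c do [M x = expr] otherwise [M x = expr]]]

x = expr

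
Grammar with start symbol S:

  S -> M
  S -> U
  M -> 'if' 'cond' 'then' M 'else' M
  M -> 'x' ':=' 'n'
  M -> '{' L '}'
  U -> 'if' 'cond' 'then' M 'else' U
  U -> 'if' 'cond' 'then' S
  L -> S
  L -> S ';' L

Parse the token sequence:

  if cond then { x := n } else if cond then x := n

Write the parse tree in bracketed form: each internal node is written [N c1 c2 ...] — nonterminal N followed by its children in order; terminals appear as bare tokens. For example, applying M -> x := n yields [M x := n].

[S [U if cond then [M { [L [S [M x := n]]] }] else [U if cond then [S [M x := n]]]]]

S
U
if cond then M else U
if cond then { L } else U
if cond then { S } else U
if cond then { M } else U
if cond then { x := n } else U
if cond then { x := n } else if cond then S
if cond then { x := n } else if cond then M
if cond then { x := n } else if cond then x := n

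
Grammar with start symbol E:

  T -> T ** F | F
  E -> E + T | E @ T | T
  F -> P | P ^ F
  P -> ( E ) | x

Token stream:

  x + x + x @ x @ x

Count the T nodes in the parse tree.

5

[E [E [E [E [E [T [F [P x]]]] + [T [F [P x]]]] + [T [F [P x]]]] @ [T [F [P x]]]] @ [T [F [P x]]]]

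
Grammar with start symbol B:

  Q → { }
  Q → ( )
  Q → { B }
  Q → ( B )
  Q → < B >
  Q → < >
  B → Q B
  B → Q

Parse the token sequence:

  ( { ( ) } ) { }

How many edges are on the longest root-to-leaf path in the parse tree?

6

[B [Q ( [B [Q { [B [Q ( )]] }]] )] [B [Q { }]]]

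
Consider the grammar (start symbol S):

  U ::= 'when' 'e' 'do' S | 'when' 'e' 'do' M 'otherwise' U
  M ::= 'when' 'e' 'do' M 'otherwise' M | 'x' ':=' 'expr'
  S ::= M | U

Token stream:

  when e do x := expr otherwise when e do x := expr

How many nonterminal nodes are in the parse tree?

[S [U when e do [M x := expr] otherwise [U when e do [S [M x := expr]]]]]

6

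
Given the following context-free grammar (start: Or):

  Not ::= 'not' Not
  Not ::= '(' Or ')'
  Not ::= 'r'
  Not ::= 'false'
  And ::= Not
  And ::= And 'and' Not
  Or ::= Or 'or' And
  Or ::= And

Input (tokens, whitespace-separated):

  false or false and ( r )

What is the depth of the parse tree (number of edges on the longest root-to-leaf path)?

6

[Or [Or [And [Not false]]] or [And [And [Not false]] and [Not ( [Or [And [Not r]]] )]]]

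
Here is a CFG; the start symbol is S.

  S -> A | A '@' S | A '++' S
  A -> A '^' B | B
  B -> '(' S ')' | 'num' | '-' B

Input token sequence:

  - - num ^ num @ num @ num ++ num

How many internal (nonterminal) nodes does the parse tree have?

[S [A [A [B - [B - [B num]]]] ^ [B num]] @ [S [A [B num]] @ [S [A [B num]] ++ [S [A [B num]]]]]]

16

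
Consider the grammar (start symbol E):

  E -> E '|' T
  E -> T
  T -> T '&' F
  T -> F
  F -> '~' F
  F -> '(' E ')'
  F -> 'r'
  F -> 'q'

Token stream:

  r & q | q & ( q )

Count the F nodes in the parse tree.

[E [E [T [T [F r]] & [F q]]] | [T [T [F q]] & [F ( [E [T [F q]]] )]]]

5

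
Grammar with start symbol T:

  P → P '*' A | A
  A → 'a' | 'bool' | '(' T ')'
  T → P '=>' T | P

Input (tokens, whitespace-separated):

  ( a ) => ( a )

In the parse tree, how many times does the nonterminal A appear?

[T [P [A ( [T [P [A a]]] )]] => [T [P [A ( [T [P [A a]]] )]]]]

4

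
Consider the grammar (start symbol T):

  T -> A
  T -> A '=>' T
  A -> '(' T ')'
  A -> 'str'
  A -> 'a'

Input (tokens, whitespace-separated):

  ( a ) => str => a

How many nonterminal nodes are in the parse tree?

[T [A ( [T [A a]] )] => [T [A str] => [T [A a]]]]

8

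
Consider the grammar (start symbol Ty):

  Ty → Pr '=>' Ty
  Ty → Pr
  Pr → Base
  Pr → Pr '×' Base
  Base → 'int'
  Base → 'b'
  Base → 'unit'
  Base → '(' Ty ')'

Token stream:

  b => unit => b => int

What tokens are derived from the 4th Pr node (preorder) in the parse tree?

[Ty [Pr [Base b]] => [Ty [Pr [Base unit]] => [Ty [Pr [Base b]] => [Ty [Pr [Base int]]]]]]

int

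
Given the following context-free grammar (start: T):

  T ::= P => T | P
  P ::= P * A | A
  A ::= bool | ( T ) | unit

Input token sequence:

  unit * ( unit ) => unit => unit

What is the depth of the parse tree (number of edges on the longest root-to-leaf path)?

[T [P [P [A unit]] * [A ( [T [P [A unit]]] )]] => [T [P [A unit]] => [T [P [A unit]]]]]

6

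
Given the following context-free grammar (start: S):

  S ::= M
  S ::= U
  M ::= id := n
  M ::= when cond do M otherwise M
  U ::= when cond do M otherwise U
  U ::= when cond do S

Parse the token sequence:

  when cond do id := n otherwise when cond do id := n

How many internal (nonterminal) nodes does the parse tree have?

6

[S [U when cond do [M id := n] otherwise [U when cond do [S [M id := n]]]]]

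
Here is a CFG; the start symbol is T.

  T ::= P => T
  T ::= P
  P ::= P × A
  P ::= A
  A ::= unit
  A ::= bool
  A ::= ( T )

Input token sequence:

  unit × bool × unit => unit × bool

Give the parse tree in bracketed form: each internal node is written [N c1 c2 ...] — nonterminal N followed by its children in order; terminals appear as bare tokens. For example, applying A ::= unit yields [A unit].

[T [P [P [P [A unit]] × [A bool]] × [A unit]] => [T [P [P [A unit]] × [A bool]]]]

T
P => T
P × A => T
P × A × A => T
A × A × A => T
unit × A × A => T
unit × bool × A => T
unit × bool × unit => T
unit × bool × unit => P
unit × bool × unit => P × A
unit × bool × unit => A × A
unit × bool × unit => unit × A
unit × bool × unit => unit × bool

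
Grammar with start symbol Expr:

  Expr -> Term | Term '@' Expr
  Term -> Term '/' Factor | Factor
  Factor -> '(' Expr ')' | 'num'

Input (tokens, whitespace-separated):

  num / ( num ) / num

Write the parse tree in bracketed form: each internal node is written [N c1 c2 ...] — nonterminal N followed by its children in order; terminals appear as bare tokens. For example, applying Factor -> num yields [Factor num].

[Expr [Term [Term [Term [Factor num]] / [Factor ( [Expr [Term [Factor num]]] )]] / [Factor num]]]

Expr
Term
Term / Factor
Term / Factor / Factor
Factor / Factor / Factor
num / Factor / Factor
num / ( Expr ) / Factor
num / ( Term ) / Factor
num / ( Factor ) / Factor
num / ( num ) / Factor
num / ( num ) / num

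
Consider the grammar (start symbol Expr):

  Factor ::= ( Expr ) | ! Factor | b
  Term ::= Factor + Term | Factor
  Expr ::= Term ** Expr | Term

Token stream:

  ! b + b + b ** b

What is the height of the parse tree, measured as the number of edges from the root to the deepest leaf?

5

[Expr [Term [Factor ! [Factor b]] + [Term [Factor b] + [Term [Factor b]]]] ** [Expr [Term [Factor b]]]]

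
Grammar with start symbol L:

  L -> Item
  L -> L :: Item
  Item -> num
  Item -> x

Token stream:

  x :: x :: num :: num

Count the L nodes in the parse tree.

[L [L [L [L [Item x]] :: [Item x]] :: [Item num]] :: [Item num]]

4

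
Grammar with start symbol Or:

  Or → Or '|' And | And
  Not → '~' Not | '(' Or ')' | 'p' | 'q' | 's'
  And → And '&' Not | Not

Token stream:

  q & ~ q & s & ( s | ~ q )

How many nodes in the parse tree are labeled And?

[Or [And [And [And [And [Not q]] & [Not ~ [Not q]]] & [Not s]] & [Not ( [Or [Or [And [Not s]]] | [And [Not ~ [Not q]]]] )]]]

6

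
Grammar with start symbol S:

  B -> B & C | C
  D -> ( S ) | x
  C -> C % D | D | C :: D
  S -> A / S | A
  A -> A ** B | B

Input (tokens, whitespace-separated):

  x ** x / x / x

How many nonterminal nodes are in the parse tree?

[S [A [A [B [C [D x]]]] ** [B [C [D x]]]] / [S [A [B [C [D x]]]] / [S [A [B [C [D x]]]]]]]

19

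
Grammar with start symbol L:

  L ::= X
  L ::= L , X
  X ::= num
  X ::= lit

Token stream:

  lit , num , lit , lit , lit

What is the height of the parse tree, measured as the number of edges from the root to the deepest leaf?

[L [L [L [L [L [X lit]] , [X num]] , [X lit]] , [X lit]] , [X lit]]

6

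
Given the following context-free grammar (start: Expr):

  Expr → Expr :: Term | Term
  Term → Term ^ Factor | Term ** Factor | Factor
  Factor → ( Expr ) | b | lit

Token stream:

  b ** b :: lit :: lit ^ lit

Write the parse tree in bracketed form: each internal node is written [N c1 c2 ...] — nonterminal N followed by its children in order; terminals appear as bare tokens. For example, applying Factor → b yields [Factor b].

[Expr [Expr [Expr [Term [Term [Factor b]] ** [Factor b]]] :: [Term [Factor lit]]] :: [Term [Term [Factor lit]] ^ [Factor lit]]]

Expr
Expr :: Term
Expr :: Term :: Term
Term :: Term :: Term
Term ** Factor :: Term :: Term
Factor ** Factor :: Term :: Term
b ** Factor :: Term :: Term
b ** b :: Term :: Term
b ** b :: Factor :: Term
b ** b :: lit :: Term
b ** b :: lit :: Term ^ Factor
b ** b :: lit :: Factor ^ Factor
b ** b :: lit :: lit ^ Factor
b ** b :: lit :: lit ^ lit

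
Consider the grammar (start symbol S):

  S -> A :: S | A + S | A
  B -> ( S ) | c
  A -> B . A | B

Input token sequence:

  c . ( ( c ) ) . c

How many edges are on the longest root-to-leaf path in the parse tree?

10

[S [A [B c] . [A [B ( [S [A [B ( [S [A [B c]]] )]]] )] . [A [B c]]]]]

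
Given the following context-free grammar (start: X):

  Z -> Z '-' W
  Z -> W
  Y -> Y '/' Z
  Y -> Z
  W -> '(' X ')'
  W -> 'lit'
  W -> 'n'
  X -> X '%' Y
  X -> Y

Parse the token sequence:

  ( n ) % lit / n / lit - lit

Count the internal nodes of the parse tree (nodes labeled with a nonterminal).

[X [X [Y [Z [W ( [X [Y [Z [W n]]]] )]]]] % [Y [Y [Y [Z [W lit]]] / [Z [W n]]] / [Z [Z [W lit]] - [W lit]]]]

20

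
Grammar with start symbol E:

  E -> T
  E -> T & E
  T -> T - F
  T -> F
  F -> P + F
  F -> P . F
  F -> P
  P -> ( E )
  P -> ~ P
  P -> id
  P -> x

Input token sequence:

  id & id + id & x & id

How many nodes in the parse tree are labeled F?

[E [T [F [P id]]] & [E [T [F [P id] + [F [P id]]]] & [E [T [F [P x]]] & [E [T [F [P id]]]]]]]

5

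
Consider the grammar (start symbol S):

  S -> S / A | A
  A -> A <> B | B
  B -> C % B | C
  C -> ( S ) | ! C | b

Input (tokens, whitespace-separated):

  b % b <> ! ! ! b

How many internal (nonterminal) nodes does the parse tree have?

[S [A [A [B [C b] % [B [C b]]]] <> [B [C ! [C ! [C ! [C b]]]]]]]

12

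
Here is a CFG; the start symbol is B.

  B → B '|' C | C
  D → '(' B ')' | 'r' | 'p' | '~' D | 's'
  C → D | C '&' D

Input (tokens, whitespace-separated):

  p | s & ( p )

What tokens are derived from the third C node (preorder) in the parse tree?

[B [B [C [D p]]] | [C [C [D s]] & [D ( [B [C [D p]]] )]]]

s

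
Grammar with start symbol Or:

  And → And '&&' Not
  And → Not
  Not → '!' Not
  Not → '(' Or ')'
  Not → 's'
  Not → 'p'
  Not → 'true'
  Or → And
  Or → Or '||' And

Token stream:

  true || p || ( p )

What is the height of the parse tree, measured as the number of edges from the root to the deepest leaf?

[Or [Or [Or [And [Not true]]] || [And [Not p]]] || [And [Not ( [Or [And [Not p]]] )]]]

6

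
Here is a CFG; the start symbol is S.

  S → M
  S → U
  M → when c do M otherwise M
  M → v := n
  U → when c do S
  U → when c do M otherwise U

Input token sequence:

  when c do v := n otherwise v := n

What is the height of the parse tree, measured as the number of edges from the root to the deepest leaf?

3

[S [M when c do [M v := n] otherwise [M v := n]]]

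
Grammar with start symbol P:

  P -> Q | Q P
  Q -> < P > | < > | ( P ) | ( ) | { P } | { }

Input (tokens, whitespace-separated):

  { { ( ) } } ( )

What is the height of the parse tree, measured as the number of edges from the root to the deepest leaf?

[P [Q { [P [Q { [P [Q ( )]] }]] }] [P [Q ( )]]]

6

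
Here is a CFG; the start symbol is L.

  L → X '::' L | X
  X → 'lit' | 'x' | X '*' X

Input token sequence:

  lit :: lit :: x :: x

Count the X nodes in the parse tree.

[L [X lit] :: [L [X lit] :: [L [X x] :: [L [X x]]]]]

4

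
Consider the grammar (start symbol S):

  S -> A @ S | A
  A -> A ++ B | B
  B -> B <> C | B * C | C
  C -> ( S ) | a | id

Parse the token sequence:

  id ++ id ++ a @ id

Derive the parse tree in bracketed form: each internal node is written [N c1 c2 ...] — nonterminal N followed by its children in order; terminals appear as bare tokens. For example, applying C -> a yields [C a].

[S [A [A [A [B [C id]]] ++ [B [C id]]] ++ [B [C a]]] @ [S [A [B [C id]]]]]

S
A @ S
A ++ B @ S
A ++ B ++ B @ S
B ++ B ++ B @ S
C ++ B ++ B @ S
id ++ B ++ B @ S
id ++ C ++ B @ S
id ++ id ++ B @ S
id ++ id ++ C @ S
id ++ id ++ a @ S
id ++ id ++ a @ A
id ++ id ++ a @ B
id ++ id ++ a @ C
id ++ id ++ a @ id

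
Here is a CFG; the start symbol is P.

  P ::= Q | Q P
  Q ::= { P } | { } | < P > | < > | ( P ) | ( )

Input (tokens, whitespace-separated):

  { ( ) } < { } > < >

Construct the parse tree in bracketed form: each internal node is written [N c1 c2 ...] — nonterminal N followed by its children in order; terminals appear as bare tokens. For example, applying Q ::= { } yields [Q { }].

P
Q P
{ P } P
{ Q } P
{ ( ) } P
{ ( ) } Q P
{ ( ) } < P > P
{ ( ) } < Q > P
{ ( ) } < { } > P
{ ( ) } < { } > Q
{ ( ) } < { } > < >

[P [Q { [P [Q ( )]] }] [P [Q < [P [Q { }]] >] [P [Q < >]]]]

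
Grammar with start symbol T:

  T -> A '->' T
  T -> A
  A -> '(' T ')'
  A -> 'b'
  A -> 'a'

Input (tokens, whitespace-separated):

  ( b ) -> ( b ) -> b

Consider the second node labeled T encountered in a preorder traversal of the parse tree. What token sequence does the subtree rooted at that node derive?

b

[T [A ( [T [A b]] )] -> [T [A ( [T [A b]] )] -> [T [A b]]]]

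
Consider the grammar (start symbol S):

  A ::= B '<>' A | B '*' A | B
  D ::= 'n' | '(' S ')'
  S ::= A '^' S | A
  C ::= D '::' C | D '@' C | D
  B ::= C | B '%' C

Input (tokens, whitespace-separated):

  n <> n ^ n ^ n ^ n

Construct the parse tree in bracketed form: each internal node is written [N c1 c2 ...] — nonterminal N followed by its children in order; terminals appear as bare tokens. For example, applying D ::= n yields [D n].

[S [A [B [C [D n]]] <> [A [B [C [D n]]]]] ^ [S [A [B [C [D n]]]] ^ [S [A [B [C [D n]]]] ^ [S [A [B [C [D n]]]]]]]]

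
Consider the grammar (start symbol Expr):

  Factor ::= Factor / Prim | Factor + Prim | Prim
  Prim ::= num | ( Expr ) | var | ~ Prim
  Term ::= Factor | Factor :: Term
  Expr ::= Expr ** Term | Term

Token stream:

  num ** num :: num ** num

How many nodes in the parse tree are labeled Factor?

4

[Expr [Expr [Expr [Term [Factor [Prim num]]]] ** [Term [Factor [Prim num]] :: [Term [Factor [Prim num]]]]] ** [Term [Factor [Prim num]]]]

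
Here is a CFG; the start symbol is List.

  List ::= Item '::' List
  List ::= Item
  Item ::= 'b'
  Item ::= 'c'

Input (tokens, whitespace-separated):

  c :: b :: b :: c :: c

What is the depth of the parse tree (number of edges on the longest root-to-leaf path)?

6

[List [Item c] :: [List [Item b] :: [List [Item b] :: [List [Item c] :: [List [Item c]]]]]]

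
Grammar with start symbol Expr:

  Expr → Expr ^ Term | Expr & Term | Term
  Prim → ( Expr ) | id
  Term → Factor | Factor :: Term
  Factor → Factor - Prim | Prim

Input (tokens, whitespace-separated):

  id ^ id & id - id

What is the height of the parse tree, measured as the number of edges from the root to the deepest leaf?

[Expr [Expr [Expr [Term [Factor [Prim id]]]] ^ [Term [Factor [Prim id]]]] & [Term [Factor [Factor [Prim id]] - [Prim id]]]]

6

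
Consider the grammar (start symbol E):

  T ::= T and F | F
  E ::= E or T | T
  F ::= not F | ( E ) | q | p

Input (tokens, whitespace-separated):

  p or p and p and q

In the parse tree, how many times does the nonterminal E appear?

2

[E [E [T [F p]]] or [T [T [T [F p]] and [F p]] and [F q]]]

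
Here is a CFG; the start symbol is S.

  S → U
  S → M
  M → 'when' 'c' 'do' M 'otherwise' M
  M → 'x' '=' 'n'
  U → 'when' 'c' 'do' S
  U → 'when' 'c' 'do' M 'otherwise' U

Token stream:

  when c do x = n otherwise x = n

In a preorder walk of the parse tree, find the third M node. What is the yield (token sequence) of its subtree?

x = n

[S [M when c do [M x = n] otherwise [M x = n]]]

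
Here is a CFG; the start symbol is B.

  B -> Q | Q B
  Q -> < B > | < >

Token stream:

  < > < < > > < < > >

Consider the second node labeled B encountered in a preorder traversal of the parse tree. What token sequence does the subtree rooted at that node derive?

< < > > < < > >

[B [Q < >] [B [Q < [B [Q < >]] >] [B [Q < [B [Q < >]] >]]]]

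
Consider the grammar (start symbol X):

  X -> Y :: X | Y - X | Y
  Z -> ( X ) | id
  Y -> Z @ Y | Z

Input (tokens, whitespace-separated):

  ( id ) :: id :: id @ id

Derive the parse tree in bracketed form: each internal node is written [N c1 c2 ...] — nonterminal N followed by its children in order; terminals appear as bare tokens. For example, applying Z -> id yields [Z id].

X
Y :: X
Z :: X
( X ) :: X
( Y ) :: X
( Z ) :: X
( id ) :: X
( id ) :: Y :: X
( id ) :: Z :: X
( id ) :: id :: X
( id ) :: id :: Y
( id ) :: id :: Z @ Y
( id ) :: id :: id @ Y
( id ) :: id :: id @ Z
( id ) :: id :: id @ id

[X [Y [Z ( [X [Y [Z id]]] )]] :: [X [Y [Z id]] :: [X [Y [Z id] @ [Y [Z id]]]]]]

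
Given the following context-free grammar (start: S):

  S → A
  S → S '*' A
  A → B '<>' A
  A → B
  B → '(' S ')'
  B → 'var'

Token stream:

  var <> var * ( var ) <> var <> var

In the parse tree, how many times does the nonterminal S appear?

3

[S [S [A [B var] <> [A [B var]]]] * [A [B ( [S [A [B var]]] )] <> [A [B var] <> [A [B var]]]]]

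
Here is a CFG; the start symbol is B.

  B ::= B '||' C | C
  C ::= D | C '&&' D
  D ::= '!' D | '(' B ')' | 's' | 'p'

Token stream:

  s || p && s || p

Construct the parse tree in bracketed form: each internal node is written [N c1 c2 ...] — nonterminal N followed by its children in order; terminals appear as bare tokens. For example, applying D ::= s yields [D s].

B
B || C
B || C || C
C || C || C
D || C || C
s || C || C
s || C && D || C
s || D && D || C
s || p && D || C
s || p && s || C
s || p && s || D
s || p && s || p

[B [B [B [C [D s]]] || [C [C [D p]] && [D s]]] || [C [D p]]]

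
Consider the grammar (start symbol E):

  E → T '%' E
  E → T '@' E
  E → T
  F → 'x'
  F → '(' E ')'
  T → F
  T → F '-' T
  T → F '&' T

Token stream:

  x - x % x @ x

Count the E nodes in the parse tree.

3

[E [T [F x] - [T [F x]]] % [E [T [F x]] @ [E [T [F x]]]]]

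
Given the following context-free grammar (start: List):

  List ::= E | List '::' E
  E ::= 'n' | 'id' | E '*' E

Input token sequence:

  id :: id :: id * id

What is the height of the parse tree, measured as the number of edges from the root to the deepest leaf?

4

[List [List [List [E id]] :: [E id]] :: [E [E id] * [E id]]]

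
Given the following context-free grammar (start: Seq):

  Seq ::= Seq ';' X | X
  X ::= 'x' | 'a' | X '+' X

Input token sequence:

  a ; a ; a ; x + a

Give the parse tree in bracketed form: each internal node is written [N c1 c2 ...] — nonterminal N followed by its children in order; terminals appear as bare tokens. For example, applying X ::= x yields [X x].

[Seq [Seq [Seq [Seq [X a]] ; [X a]] ; [X a]] ; [X [X x] + [X a]]]

Seq
Seq ; X
Seq ; X ; X
Seq ; X ; X ; X
X ; X ; X ; X
a ; X ; X ; X
a ; a ; X ; X
a ; a ; a ; X
a ; a ; a ; X + X
a ; a ; a ; x + X
a ; a ; a ; x + a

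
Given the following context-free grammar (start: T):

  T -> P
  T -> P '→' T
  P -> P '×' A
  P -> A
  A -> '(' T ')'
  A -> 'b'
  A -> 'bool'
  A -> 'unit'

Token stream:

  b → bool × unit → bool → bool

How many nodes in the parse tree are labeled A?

5

[T [P [A b]] → [T [P [P [A bool]] × [A unit]] → [T [P [A bool]] → [T [P [A bool]]]]]]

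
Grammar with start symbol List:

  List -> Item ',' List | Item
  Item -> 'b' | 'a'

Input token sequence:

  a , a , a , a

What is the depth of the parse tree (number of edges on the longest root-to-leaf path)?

[List [Item a] , [List [Item a] , [List [Item a] , [List [Item a]]]]]

5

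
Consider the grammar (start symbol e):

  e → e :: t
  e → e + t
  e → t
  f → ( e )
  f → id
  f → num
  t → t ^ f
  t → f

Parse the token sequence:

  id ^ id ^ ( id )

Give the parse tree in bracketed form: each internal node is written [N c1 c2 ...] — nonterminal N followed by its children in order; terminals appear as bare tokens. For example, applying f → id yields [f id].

[e [t [t [t [f id]] ^ [f id]] ^ [f ( [e [t [f id]]] )]]]

e
t
t ^ f
t ^ f ^ f
f ^ f ^ f
id ^ f ^ f
id ^ id ^ f
id ^ id ^ ( e )
id ^ id ^ ( t )
id ^ id ^ ( f )
id ^ id ^ ( id )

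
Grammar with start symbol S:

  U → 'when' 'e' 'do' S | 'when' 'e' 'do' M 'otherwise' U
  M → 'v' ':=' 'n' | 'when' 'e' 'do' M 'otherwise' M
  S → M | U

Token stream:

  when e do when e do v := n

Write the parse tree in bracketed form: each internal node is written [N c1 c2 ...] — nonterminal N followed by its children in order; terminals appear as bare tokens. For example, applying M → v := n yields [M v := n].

[S [U when e do [S [U when e do [S [M v := n]]]]]]

S
U
when e do S
when e do U
when e do when e do S
when e do when e do M
when e do when e do v := n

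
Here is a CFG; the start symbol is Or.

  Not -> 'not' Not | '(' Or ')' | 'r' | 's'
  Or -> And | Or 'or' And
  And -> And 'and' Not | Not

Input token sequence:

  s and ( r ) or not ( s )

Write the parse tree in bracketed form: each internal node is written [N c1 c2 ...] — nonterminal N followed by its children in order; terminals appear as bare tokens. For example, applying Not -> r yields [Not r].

[Or [Or [And [And [Not s]] and [Not ( [Or [And [Not r]]] )]]] or [And [Not not [Not ( [Or [And [Not s]]] )]]]]

Or
Or or And
And or And
And and Not or And
Not and Not or And
s and Not or And
s and ( Or ) or And
s and ( And ) or And
s and ( Not ) or And
s and ( r ) or And
s and ( r ) or Not
s and ( r ) or not Not
s and ( r ) or not ( Or )
s and ( r ) or not ( And )
s and ( r ) or not ( Not )
s and ( r ) or not ( s )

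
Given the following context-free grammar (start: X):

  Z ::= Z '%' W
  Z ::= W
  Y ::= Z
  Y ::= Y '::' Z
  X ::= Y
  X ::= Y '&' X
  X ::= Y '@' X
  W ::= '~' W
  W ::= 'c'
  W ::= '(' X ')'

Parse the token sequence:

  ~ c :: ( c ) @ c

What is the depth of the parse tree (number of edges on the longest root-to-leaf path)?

8

[X [Y [Y [Z [W ~ [W c]]]] :: [Z [W ( [X [Y [Z [W c]]]] )]]] @ [X [Y [Z [W c]]]]]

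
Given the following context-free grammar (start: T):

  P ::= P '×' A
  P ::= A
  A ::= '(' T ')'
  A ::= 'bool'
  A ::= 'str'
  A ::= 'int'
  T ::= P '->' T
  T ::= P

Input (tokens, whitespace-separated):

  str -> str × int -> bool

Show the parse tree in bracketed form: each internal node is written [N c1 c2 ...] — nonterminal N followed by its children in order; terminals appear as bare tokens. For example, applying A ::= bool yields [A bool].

[T [P [A str]] -> [T [P [P [A str]] × [A int]] -> [T [P [A bool]]]]]

T
P -> T
A -> T
str -> T
str -> P -> T
str -> P × A -> T
str -> A × A -> T
str -> str × A -> T
str -> str × int -> T
str -> str × int -> P
str -> str × int -> A
str -> str × int -> bool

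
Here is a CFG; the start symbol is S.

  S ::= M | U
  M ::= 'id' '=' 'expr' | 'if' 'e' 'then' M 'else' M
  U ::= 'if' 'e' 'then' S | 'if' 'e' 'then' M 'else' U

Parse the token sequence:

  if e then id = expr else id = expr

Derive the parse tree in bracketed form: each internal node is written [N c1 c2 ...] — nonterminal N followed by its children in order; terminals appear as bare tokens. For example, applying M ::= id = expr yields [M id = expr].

[S [M if e then [M id = expr] else [M id = expr]]]

S
M
if e then M else M
if e then id = expr else M
if e then id = expr else id = expr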